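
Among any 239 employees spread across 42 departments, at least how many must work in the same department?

6

The 239 employees fall into 42 departments.
If each of the 42 departments held at most 5, the total would be at most 42 × 5 = 210 < 239, a contradiction.
So at least one holds ⌈239/42⌉ = 6.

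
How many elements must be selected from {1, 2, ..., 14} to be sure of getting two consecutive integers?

8

Partition {1, …, 14} into 7 pairs: {1,2}, {3,4}, …, {13,14}.
Choosing 7 integers — say the 7 even numbers 2, 4, …, 14 — takes one from each pair and avoids the property.
Choosing 8 forces two into the same pair by pigeonhole, and those are consecutive. So 8.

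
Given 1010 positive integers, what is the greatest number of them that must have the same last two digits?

11

If each of the 100 possible two-digit endings held at most 10, the total would be at most 100 × 10 = 1000 < 1010, a contradiction.
So at least one holds ⌈1010/100⌉ = 11.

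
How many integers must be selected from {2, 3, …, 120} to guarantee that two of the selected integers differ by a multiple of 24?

25

Group the integers by remainder mod 24; there are 24 residue classes, each nonempty in this range.
Choosing one from each class (24 integers) avoids any shared remainder.
One more choice must repeat a class, so two differ by a multiple of 24. Hence 24 + 1 = 25.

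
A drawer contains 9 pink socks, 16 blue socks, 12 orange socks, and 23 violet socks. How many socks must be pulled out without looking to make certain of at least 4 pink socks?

To avoid pink socks as long as possible, exhaust the other 3 colors first.
The worst case draws every non-pink sock first: 16 + 12 + 23 = 51.
The next 4 draws are then forced to be pink, giving 51 + 4 = 55.

55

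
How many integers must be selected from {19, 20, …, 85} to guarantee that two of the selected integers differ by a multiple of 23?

24

Use the pigeonhole principle on residue classes: group the integers by remainder mod 23; there are 23 residue classes, each nonempty in this range.
Choosing one from each class (23 integers) avoids any shared remainder.
One more choice must repeat a class, so two differ by a multiple of 23. Hence 23 + 1 = 24.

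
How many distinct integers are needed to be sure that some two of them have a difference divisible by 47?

48

Two integers differ by a multiple of 47 exactly when they share a remainder mod 47.
There are 47 residue classes mod 47, so 47 integers can all lie in distinct classes.
One more integer must repeat a residue, giving a difference divisible by 47. So n = 47 + 1 = 48.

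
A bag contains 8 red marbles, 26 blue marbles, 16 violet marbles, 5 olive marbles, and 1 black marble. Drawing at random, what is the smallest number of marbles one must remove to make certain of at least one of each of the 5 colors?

56

The hardest color to obtain is black: we could draw every other marble first — 56 − 1 = 55 marbles — without a single black one.
The next draw must be black, so 55 + 1 = 56.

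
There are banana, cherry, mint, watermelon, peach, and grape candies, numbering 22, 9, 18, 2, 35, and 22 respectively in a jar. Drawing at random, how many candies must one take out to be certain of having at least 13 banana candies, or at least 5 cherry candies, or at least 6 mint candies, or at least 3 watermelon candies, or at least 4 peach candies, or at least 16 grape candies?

The worst case stops just short of every target: 12 banana, 4 cherry, 5 mint, 2 watermelon, 3 peach, 15 grape — 12 + 4 + 5 + 2 + 3 + 15 = 41 candies.
One more candy must push some flavor to its target, so 41 + 1 = 42.

42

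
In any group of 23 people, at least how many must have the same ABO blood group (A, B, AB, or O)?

6

There are 4 ABO blood groups, which serve as the pigeonholes.
If each of the 4 ABO blood groups held at most 5, the total would be at most 4 × 5 = 20 < 23, a contradiction.
So at least one holds ⌈23/4⌉ = 6.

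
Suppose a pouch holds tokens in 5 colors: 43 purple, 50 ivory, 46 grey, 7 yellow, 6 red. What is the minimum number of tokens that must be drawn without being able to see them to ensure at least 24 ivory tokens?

126

To avoid ivory tokens as long as possible, exhaust the other 4 colors first.
The worst case draws every non-ivory token first: 43 + 46 + 7 + 6 = 102.
The next 24 draws are then forced to be ivory, giving 102 + 24 = 126.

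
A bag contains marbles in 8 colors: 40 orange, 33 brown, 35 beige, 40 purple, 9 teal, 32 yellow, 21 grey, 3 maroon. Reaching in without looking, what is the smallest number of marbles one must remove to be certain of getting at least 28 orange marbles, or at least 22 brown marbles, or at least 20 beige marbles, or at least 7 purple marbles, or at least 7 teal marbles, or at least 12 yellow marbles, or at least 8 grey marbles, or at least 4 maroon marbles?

101

The worst case stops just short of every target: 27 orange, 21 brown, 19 beige, 6 purple, 6 teal, 11 yellow, 7 grey, 3 maroon — 27 + 21 + 19 + 6 + 6 + 11 + 7 + 3 = 100 marbles.
One more marble must push some color to its target, so 100 + 1 = 101.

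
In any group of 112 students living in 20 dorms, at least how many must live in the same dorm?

6

The 112 students fall into 20 dorms.
If each of the 20 dorms held at most 5, the total would be at most 20 × 5 = 100 < 112, a contradiction.
So at least one holds ⌈112/20⌉ = 6.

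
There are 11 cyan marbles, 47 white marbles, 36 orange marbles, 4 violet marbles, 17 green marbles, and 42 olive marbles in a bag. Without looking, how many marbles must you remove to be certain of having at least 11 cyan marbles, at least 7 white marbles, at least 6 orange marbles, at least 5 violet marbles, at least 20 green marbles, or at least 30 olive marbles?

The worst case stops just short of every target: 10 cyan, 6 white, 5 orange, 4 violet, all 17 green, 29 olive — 10 + 6 + 5 + 4 + 17 + 29 = 71 marbles.
One more marble must push some color to its target, so 71 + 1 = 72.

72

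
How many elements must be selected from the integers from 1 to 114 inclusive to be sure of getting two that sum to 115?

Partition {1, …, 114} into 57 pairs: {1,114}, {2,113}, …, {57,58}.
Choosing 57 integers — say the integers 1 through 57 — takes one from each pair and avoids the property.
Choosing 58 forces two into the same pair by pigeonhole, and those sum to 115. So 58.

58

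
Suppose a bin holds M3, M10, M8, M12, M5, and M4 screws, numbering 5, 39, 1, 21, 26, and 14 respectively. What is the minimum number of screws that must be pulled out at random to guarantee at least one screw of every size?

The hardest size to obtain is M8: we could draw every other screw first — 106 − 1 = 105 screws — without a single M8 one.
The next draw must be M8, so 105 + 1 = 106.

106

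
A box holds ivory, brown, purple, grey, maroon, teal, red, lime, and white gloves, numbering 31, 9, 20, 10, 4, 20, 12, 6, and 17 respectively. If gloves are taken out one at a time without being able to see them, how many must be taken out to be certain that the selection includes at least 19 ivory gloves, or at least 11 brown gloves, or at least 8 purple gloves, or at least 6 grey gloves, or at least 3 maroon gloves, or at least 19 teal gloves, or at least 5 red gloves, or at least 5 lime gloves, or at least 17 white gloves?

84

Each of the 9 colors has its own threshold; avoid all of them simultaneously.
The worst case stops just short of every target: 18 ivory, all 9 brown, 7 purple, 5 grey, 2 maroon, 18 teal, 4 red, 4 lime, 16 white — 18 + 9 + 7 + 5 + 2 + 18 + 4 + 4 + 16 = 83 gloves.
One more glove must push some color to its target, so 83 + 1 = 84.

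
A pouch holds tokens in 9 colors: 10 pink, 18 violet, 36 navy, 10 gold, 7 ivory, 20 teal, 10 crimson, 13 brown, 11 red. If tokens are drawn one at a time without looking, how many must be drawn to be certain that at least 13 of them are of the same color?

Treat the 9 colors as pigeonholes.
In the worst case we take at most 12 of each color, but all 10 pink, all 10 gold, all 7 ivory, all 10 crimson, and all 11 red (fewer than 12), giving 10 + 12 + 12 + 10 + 7 + 12 + 10 + 12 + 11 = 96.
One more token then forces some color to 13, so 96 + 1 = 97.

97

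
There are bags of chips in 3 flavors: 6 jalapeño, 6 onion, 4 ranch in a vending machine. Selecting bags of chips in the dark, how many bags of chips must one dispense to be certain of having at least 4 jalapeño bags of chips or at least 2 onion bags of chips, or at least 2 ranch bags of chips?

6

Each of the 3 flavors has its own threshold; avoid all of them simultaneously.
The worst case stops just short of every target: 3 jalapeño, 1 onion, 1 ranch — 3 + 1 + 1 = 5 bags of chips.
One more bag of chips must push some flavor to its target, so 5 + 1 = 6.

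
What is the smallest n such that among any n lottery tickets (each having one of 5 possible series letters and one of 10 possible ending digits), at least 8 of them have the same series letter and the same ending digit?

351

There are 5 × 10 = 50 (series letter, ending digit) combinations acting as pigeonholes.
With 50 × 7 = 350 lottery tickets we could place exactly 7 in each, with no (series letter, ending digit) pair reaching 8.
One more forces some (series letter, ending digit) pair to hold 8, so 350 + 1 = 351.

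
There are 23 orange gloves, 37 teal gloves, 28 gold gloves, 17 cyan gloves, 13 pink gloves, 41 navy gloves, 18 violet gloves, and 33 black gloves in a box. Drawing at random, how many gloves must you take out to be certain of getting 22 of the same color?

154

Treat the 8 colors as pigeonholes.
In the worst case we take at most 21 of each color, but all 17 cyan, all 13 pink, and all 18 violet (fewer than 21), giving 21 + 21 + 21 + 17 + 13 + 21 + 18 + 21 = 153.
One more glove then forces some color to 22, so 153 + 1 = 154.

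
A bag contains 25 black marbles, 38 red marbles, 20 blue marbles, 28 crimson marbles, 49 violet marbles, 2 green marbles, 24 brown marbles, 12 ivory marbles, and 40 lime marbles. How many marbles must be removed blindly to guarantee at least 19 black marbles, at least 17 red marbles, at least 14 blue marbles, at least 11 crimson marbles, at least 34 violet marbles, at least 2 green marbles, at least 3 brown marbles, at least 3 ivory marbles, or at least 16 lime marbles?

111

Each of the 9 colors has its own threshold; avoid all of them simultaneously.
The worst case stops just short of every target: 18 black, 16 red, 13 blue, 10 crimson, 33 violet, 1 green, 2 brown, 2 ivory, 15 lime — 18 + 16 + 13 + 10 + 33 + 1 + 2 + 2 + 15 = 110 marbles.
One more marble must push some color to its target, so 110 + 1 = 111.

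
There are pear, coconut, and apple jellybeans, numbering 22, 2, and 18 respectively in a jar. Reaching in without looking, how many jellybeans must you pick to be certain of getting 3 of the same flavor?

The worst case takes 2 jellybeans of each flavor without reaching 3 of any: 3 × 2 = 6.
The next jellybean must bring some flavor to 3, so 6 + 1 = 7.

7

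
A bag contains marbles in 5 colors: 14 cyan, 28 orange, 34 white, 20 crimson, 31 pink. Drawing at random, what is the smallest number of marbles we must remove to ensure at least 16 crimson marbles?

The worst case draws every non-crimson marble first: 14 + 28 + 34 + 31 = 107.
The next 16 draws are then forced to be crimson, giving 107 + 16 = 123.

123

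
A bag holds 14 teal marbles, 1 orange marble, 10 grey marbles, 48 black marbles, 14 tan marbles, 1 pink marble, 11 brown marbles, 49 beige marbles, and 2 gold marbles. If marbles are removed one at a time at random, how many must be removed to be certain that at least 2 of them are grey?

The worst case draws every non-grey marble first: 14 + 1 + 48 + 14 + 1 + 11 + 49 + 2 = 140.
The next 2 draws are then forced to be grey, giving 140 + 2 = 142.

142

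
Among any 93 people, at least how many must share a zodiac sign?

There are 12 zodiac signs, which serve as the pigeonholes.
If each of the 12 zodiac signs held at most 7, the total would be at most 12 × 7 = 84 < 93, a contradiction.
So at least one holds ⌈93/12⌉ = 8.

8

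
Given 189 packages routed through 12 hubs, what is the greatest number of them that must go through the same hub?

The 189 packages fall into 12 hubs.
If each of the 12 hubs held at most 15, the total would be at most 12 × 15 = 180 < 189, a contradiction.
So at least one holds ⌈189/12⌉ = 16.

16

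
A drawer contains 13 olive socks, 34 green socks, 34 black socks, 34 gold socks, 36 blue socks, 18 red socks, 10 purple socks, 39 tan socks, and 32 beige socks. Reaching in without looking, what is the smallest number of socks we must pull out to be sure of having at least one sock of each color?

241

The hardest color to obtain is purple: we could draw every other sock first — 250 − 10 = 240 socks — without a single purple one.
The next draw must be purple, so 240 + 1 = 241.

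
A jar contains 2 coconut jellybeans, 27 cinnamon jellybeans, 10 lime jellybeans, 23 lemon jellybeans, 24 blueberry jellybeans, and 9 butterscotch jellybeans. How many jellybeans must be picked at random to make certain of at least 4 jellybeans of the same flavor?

18

In the worst case we take at most 3 of each flavor, but all 2 coconut (fewer than 3), giving 2 + 3 + 3 + 3 + 3 + 3 = 17.
One more jellybean then forces some flavor to 4, so 17 + 1 = 18.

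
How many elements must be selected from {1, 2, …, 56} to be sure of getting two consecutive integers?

29

Partition {1, …, 56} into 28 pairs: {1,2}, {3,4}, …, {55,56}.
Choosing 28 integers — say the 28 even numbers 2, 4, …, 56 — takes one from each pair and avoids the property.
Choosing 29 forces two into the same pair by pigeonhole, and those are consecutive. So 29.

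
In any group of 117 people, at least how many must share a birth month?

10

If each of the 12 months of the year held at most 9, the total would be at most 12 × 9 = 108 < 117, a contradiction.
So at least one holds ⌈117/12⌉ = 10.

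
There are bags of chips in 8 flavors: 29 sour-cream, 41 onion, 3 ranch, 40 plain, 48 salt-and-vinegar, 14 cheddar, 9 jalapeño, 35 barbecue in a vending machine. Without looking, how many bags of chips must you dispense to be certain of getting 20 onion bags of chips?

198

To avoid onion bags of chips as long as possible, exhaust the other 7 flavors first.
The worst case draws every non-onion bag of chips first: 29 + 3 + 40 + 48 + 14 + 9 + 35 = 178.
The next 20 draws are then forced to be onion, giving 178 + 20 = 198.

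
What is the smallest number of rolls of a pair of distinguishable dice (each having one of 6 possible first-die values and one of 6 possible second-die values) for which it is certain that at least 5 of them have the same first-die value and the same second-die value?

145

There are 6 × 6 = 36 (first-die value, second-die value) combinations acting as pigeonholes.
With 36 × 4 = 144 rolls of a pair of distinguishable dice we could place exactly 4 in each, with no (first-die value, second-die value) pair reaching 5.
One more forces some (first-die value, second-die value) pair to hold 5, so 144 + 1 = 145.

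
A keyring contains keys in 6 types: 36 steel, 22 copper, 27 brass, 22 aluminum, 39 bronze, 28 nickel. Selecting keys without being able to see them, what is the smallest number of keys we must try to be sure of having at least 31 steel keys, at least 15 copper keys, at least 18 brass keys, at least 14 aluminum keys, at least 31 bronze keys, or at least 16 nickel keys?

120

The worst case stops just short of every target: 30 steel, 14 copper, 17 brass, 13 aluminum, 30 bronze, 15 nickel — 30 + 14 + 17 + 13 + 30 + 15 = 119 keys.
One more key must push some type to its target, so 119 + 1 = 120.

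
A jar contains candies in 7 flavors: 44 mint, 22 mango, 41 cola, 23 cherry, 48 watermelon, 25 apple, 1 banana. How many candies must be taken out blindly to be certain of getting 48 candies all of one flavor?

204

In the worst case we take at most 47 of each flavor, but all 44 mint, all 22 mango, all 41 cola, all 23 cherry, all 25 apple, and all 1 banana (fewer than 47), giving 44 + 22 + 41 + 23 + 47 + 25 + 1 = 203.
One more candy then forces some flavor to 48, so 203 + 1 = 204.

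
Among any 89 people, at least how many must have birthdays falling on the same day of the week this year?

13

There are 7 days of the week, which serve as the pigeonholes.
If each of the 7 days of the week held at most 12, the total would be at most 7 × 12 = 84 < 89, a contradiction.
So at least one holds ⌈89/7⌉ = 13.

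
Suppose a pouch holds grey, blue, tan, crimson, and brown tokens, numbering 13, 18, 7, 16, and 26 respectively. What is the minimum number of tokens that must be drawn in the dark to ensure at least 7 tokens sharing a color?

The worst case takes 6 tokens of each color without reaching 7 of any: 5 × 6 = 30.
The next token must bring some color to 7, so 30 + 1 = 31.

31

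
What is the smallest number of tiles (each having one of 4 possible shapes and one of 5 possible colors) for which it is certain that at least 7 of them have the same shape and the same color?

121

There are 4 × 5 = 20 (shape, color) combinations acting as pigeonholes.
With 20 × 6 = 120 tiles we could place exactly 6 in each, with no (shape, color) pair reaching 7.
One more forces some (shape, color) pair to hold 7, so 120 + 1 = 121.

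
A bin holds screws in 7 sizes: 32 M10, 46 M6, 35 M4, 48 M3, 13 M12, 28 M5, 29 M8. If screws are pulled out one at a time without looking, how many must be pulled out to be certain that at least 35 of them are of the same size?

In the worst case we take at most 34 of each size, but all 32 M10, all 13 M12, all 28 M5, and all 29 M8 (fewer than 34), giving 32 + 34 + 34 + 34 + 13 + 28 + 29 = 204.
One more screw then forces some size to 35, so 204 + 1 = 205.

205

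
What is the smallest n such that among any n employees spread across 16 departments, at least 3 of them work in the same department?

There are 16 departments acting as pigeonholes.
With 16 × 2 = 32 employees we could place exactly 2 in each, with no class reaching 3.
One more forces some class to hold 3, so 32 + 1 = 33.

33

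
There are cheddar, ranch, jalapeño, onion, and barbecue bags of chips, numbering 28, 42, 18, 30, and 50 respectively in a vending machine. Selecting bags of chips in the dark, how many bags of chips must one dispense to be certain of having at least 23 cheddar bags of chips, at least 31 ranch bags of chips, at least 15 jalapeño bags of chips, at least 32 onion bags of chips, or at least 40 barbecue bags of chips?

The worst case stops just short of every target: 22 cheddar, 30 ranch, 14 jalapeño, all 30 onion, 39 barbecue — 22 + 30 + 14 + 30 + 39 = 135 bags of chips.
One more bag of chips must push some flavor to its target, so 135 + 1 = 136.

136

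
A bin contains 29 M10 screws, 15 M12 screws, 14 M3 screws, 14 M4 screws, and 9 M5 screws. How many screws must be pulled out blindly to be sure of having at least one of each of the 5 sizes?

73

The hardest size to obtain is M5: we could draw every other screw first — 81 − 9 = 72 screws — without a single M5 one.
The next draw must be M5, so 72 + 1 = 73.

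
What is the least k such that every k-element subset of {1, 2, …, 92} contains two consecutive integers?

Partition {1, …, 92} into 46 pairs: {1,2}, {3,4}, …, {91,92}.
Choosing 46 integers — say the 46 even numbers 2, 4, …, 92 — takes one from each pair and avoids the property.
Choosing 47 forces two into the same pair by pigeonhole, and those are consecutive. So 47.

47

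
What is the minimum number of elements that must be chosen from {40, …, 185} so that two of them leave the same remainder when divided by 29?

30

Group the integers by remainder mod 29; there are 29 residue classes, each nonempty in this range.
Choosing one from each class (29 integers) avoids any shared remainder.
One more choice must repeat a class, so two differ by a multiple of 29. Hence 29 + 1 = 30.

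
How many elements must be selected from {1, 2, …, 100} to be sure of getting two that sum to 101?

51

Partition {1, …, 100} into 50 pairs: {1,100}, {2,99}, …, {50,51}.
Choosing 50 integers — say the integers 1 through 50 — takes one from each pair and avoids the property.
Choosing 51 forces two into the same pair by pigeonhole, and those sum to 101. So 51.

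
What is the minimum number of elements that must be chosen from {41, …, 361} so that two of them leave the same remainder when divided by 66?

Group the integers by remainder mod 66; there are 66 residue classes, each nonempty in this range.
Choosing one from each class (66 integers) avoids any shared remainder.
One more choice must repeat a class, so two differ by a multiple of 66. Hence 66 + 1 = 67.

67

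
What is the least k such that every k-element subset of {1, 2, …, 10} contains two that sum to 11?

6

Partition {1, …, 10} into 5 pairs: {1,10}, {2,9}, …, {5,6}.
Choosing 5 integers — say the integers 1 through 5 — takes one from each pair and avoids the property.
Choosing 6 forces two into the same pair by pigeonhole, and those sum to 11. So 6.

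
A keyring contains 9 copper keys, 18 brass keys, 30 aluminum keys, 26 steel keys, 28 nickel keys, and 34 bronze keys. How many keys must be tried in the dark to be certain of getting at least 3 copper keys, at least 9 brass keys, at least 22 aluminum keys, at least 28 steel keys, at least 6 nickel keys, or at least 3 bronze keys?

65

Each of the 6 types has its own threshold; avoid all of them simultaneously.
The worst case stops just short of every target: 2 copper, 8 brass, 21 aluminum, all 26 steel, 5 nickel, 2 bronze — 2 + 8 + 21 + 26 + 5 + 2 = 64 keys.
One more key must push some type to its target, so 64 + 1 = 65.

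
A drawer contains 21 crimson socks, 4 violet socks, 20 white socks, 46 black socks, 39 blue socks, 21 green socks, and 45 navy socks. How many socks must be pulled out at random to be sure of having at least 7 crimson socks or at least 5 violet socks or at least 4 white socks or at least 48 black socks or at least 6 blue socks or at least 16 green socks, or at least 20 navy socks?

99

The worst case stops just short of every target: 6 crimson, 4 violet, 3 white, all 46 black, 5 blue, 15 green, 19 navy — 6 + 4 + 3 + 46 + 5 + 15 + 19 = 98 socks.
One more sock must push some color to its target, so 98 + 1 = 99.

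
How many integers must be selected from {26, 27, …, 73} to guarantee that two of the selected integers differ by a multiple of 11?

12

Use the pigeonhole principle on residue classes: group the integers by remainder mod 11; there are 11 residue classes, each nonempty in this range.
Choosing one from each class (11 integers) avoids any shared remainder.
One more choice must repeat a class, so two differ by a multiple of 11. Hence 11 + 1 = 12.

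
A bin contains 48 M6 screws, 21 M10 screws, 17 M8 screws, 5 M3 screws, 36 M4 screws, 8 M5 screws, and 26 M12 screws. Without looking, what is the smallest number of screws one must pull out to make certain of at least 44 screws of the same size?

157

In the worst case we take at most 43 of each size, but all 21 M10, all 17 M8, all 5 M3, all 36 M4, all 8 M5, and all 26 M12 (fewer than 43), giving 43 + 21 + 17 + 5 + 36 + 8 + 26 = 156.
One more screw then forces some size to 44, so 156 + 1 = 157.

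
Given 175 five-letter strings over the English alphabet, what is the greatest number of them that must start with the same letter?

If each of the 26 possible first letters held at most 6, the total would be at most 26 × 6 = 156 < 175, a contradiction.
So at least one holds ⌈175/26⌉ = 7.

7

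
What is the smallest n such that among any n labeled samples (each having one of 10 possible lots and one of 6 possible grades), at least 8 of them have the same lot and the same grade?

There are 10 × 6 = 60 (lot, grade) combinations acting as pigeonholes.
With 60 × 7 = 420 labeled samples we could place exactly 7 in each, with no (lot, grade) pair reaching 8.
One more forces some (lot, grade) pair to hold 8, so 420 + 1 = 421.

421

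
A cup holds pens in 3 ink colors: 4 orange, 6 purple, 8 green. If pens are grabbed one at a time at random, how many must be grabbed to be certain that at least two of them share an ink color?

4

The worst case takes 1 pen of each ink color without reaching 2 of any: 3 × 1 = 3.
The next pen must bring some ink color to 2, so 3 + 1 = 4.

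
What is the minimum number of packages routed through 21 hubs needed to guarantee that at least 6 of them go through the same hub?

There are 21 hubs acting as pigeonholes.
With 21 × 5 = 105 packages we could place exactly 5 in each, with no class reaching 6.
One more forces some class to hold 6, so 105 + 1 = 106.

106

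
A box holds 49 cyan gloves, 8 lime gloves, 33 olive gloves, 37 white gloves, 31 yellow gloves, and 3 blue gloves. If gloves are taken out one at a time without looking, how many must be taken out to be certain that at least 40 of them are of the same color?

In the worst case we take at most 39 of each color, but all 8 lime, all 33 olive, all 37 white, all 31 yellow, and all 3 blue (fewer than 39), giving 39 + 8 + 33 + 37 + 31 + 3 = 151.
One more glove then forces some color to 40, so 151 + 1 = 152.

152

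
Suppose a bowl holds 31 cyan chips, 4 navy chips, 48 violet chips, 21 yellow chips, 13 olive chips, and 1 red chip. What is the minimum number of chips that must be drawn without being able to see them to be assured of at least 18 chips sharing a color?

70

Treat the 6 colors as pigeonholes.
In the worst case we take at most 17 of each color, but all 4 navy, all 13 olive, and all 1 red (fewer than 17), giving 17 + 4 + 17 + 17 + 13 + 1 = 69.
One more chip then forces some color to 18, so 69 + 1 = 70.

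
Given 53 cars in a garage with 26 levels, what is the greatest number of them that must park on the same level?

If each of the 26 levels held at most 2, the total would be at most 26 × 2 = 52 < 53, a contradiction.
So at least one holds ⌈53/26⌉ = 3.

3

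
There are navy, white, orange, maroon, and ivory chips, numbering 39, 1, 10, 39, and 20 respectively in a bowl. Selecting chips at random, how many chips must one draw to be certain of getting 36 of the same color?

102

In the worst case we take at most 35 of each color, but all 1 white, all 10 orange, and all 20 ivory (fewer than 35), giving 35 + 1 + 10 + 35 + 20 = 101.
One more chip then forces some color to 36, so 101 + 1 = 102.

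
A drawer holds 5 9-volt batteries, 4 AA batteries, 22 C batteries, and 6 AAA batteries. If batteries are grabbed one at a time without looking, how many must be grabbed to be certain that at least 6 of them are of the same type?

In the worst case we take at most 5 of each type, but all 4 AA (fewer than 5), giving 5 + 4 + 5 + 5 = 19.
One more battery then forces some type to 6, so 19 + 1 = 20.

20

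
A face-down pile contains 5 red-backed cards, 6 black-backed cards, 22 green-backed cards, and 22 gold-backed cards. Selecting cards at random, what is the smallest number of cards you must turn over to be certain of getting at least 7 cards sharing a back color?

In the worst case we take at most 6 of each back color, but all 5 red-backed (fewer than 6), giving 5 + 6 + 6 + 6 = 23.
One more card then forces some back color to 7, so 23 + 1 = 24.

24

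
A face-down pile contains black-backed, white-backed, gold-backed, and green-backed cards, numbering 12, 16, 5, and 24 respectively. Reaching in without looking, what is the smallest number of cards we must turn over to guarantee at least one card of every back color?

53

The hardest back color to obtain is gold-backed: we could draw every other card first — 57 − 5 = 52 cards — without a single gold-backed one.
The next draw must be gold-backed, so 52 + 1 = 53.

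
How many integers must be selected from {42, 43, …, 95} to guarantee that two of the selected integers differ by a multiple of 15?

16

Group the integers by remainder mod 15; there are 15 residue classes, each nonempty in this range.
Choosing one from each class (15 integers) avoids any shared remainder.
One more choice must repeat a class, so two differ by a multiple of 15. Hence 15 + 1 = 16.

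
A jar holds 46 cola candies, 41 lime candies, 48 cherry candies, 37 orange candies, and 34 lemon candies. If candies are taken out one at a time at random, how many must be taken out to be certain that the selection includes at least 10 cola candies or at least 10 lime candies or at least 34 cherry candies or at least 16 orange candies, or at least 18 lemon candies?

The worst case stops just short of every target: 9 cola, 9 lime, 33 cherry, 15 orange, 17 lemon — 9 + 9 + 33 + 15 + 17 = 83 candies.
One more candy must push some flavor to its target, so 83 + 1 = 84.

84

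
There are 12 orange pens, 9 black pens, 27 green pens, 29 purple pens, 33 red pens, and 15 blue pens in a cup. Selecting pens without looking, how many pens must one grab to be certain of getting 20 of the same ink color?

94

Treat the 6 ink colors as pigeonholes.
In the worst case we take at most 19 of each ink color, but all 12 orange, all 9 black, and all 15 blue (fewer than 19), giving 12 + 9 + 19 + 19 + 19 + 15 = 93.
One more pen then forces some ink color to 20, so 93 + 1 = 94.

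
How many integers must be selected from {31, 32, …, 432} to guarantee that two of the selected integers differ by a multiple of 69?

70

Group the integers by remainder mod 69; there are 69 residue classes, each nonempty in this range.
Choosing one from each class (69 integers) avoids any shared remainder.
One more choice must repeat a class, so two differ by a multiple of 69. Hence 69 + 1 = 70.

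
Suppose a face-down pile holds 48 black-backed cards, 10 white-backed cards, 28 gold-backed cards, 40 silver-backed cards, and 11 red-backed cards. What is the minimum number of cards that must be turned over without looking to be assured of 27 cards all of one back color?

100

In the worst case we take at most 26 of each back color, but all 10 white-backed and all 11 red-backed (fewer than 26), giving 26 + 10 + 26 + 26 + 11 = 99.
One more card then forces some back color to 27, so 99 + 1 = 100.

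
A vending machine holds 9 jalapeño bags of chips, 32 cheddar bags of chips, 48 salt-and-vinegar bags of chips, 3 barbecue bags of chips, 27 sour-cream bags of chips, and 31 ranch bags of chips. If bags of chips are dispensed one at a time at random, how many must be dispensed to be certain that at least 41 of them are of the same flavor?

Treat the 6 flavors as pigeonholes.
In the worst case we take at most 40 of each flavor, but all 9 jalapeño, all 32 cheddar, all 3 barbecue, all 27 sour-cream, and all 31 ranch (fewer than 40), giving 9 + 32 + 40 + 3 + 27 + 31 = 142.
One more bag of chips then forces some flavor to 41, so 142 + 1 = 143.

143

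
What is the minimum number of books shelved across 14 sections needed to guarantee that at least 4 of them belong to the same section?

43

There are 14 sections acting as pigeonholes.
With 14 × 3 = 42 books we could place exactly 3 in each, with no class reaching 4.
One more forces some class to hold 4, so 42 + 1 = 43.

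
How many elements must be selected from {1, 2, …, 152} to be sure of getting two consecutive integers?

77

Partition {1, …, 152} into 76 pairs: {1,2}, {3,4}, …, {151,152}.
Choosing 76 integers — say the 76 even numbers 2, 4, …, 152 — takes one from each pair and avoids the property.
Choosing 77 forces two into the same pair by pigeonhole, and those are consecutive. So 77.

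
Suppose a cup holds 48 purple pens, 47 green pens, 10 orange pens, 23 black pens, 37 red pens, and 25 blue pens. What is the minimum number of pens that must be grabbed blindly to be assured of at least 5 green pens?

148

The worst case draws every non-green pen first: 48 + 10 + 23 + 37 + 25 = 143.
The next 5 draws are then forced to be green, giving 143 + 5 = 148.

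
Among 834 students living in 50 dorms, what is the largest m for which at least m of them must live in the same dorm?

If each of the 50 dorms held at most 16, the total would be at most 50 × 16 = 800 < 834, a contradiction.
So at least one holds ⌈834/50⌉ = 17.

17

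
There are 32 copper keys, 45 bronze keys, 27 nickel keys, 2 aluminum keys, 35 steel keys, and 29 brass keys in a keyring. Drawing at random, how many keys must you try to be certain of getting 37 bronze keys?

162

The worst case draws every non-bronze key first: 32 + 27 + 2 + 35 + 29 = 125.
The next 37 draws are then forced to be bronze, giving 125 + 37 = 162.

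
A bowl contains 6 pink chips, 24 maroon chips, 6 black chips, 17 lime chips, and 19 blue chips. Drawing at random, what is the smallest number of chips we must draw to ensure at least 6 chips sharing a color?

Treat the 5 colors as pigeonholes.
The worst case takes 5 chips of each color without reaching 6 of any: 5 × 5 = 25.
The next chip must bring some color to 6, so 25 + 1 = 26.

26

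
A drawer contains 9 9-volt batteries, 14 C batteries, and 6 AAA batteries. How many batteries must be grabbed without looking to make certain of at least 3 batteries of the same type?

Treat the 3 types as pigeonholes.
The worst case takes 2 batteries of each type without reaching 3 of any: 3 × 2 = 6.
The next battery must bring some type to 3, so 6 + 1 = 7.

7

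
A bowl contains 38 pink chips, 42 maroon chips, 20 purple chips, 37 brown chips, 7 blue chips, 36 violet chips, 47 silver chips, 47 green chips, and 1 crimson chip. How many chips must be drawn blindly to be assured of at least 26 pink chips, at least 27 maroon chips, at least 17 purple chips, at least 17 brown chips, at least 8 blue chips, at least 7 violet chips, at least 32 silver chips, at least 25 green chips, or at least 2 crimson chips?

The worst case stops just short of every target: 25 pink, 26 maroon, 16 purple, 16 brown, 7 blue, 6 violet, 31 silver, 24 green, 1 crimson — 25 + 26 + 16 + 16 + 7 + 6 + 31 + 24 + 1 = 152 chips.
One more chip must push some color to its target, so 152 + 1 = 153.

153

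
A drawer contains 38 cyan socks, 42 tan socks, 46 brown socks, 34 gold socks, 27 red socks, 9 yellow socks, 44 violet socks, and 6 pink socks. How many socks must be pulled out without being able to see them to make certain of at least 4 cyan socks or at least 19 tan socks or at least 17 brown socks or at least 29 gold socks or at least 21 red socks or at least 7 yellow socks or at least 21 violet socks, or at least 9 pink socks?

Each of the 8 colors has its own threshold; avoid all of them simultaneously.
The worst case stops just short of every target: 3 cyan, 18 tan, 16 brown, 28 gold, 20 red, 6 yellow, 20 violet, all 6 pink — 3 + 18 + 16 + 28 + 20 + 6 + 20 + 6 = 117 socks.
One more sock must push some color to its target, so 117 + 1 = 118.

118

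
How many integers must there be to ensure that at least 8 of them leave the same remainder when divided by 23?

162

There are 23 residue classes modulo 23 acting as pigeonholes.
With 23 × 7 = 161 integers we could place exactly 7 in each, with no class reaching 8.
One more forces some class to hold 8, so 161 + 1 = 162.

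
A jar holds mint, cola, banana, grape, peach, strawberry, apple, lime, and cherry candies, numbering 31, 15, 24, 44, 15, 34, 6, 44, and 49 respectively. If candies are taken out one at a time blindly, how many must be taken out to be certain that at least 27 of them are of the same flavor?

191

Treat the 9 flavors as pigeonholes.
In the worst case we take at most 26 of each flavor, but all 15 cola, all 24 banana, all 15 peach, and all 6 apple (fewer than 26), giving 26 + 15 + 24 + 26 + 15 + 26 + 6 + 26 + 26 = 190.
One more candy then forces some flavor to 27, so 190 + 1 = 191.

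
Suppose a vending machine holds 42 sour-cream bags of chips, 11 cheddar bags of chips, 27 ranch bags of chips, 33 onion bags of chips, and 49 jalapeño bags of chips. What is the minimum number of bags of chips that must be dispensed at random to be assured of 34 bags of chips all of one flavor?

138

Treat the 5 flavors as pigeonholes.
In the worst case we take at most 33 of each flavor, but all 11 cheddar and all 27 ranch (fewer than 33), giving 33 + 11 + 27 + 33 + 33 = 137.
One more bag of chips then forces some flavor to 34, so 137 + 1 = 138.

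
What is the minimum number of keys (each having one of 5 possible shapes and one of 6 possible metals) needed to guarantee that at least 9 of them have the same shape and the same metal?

241

There are 5 × 6 = 30 (shape, metal) combinations acting as pigeonholes.
With 30 × 8 = 240 keys we could place exactly 8 in each, with no (shape, metal) pair reaching 9.
One more forces some (shape, metal) pair to hold 9, so 240 + 1 = 241.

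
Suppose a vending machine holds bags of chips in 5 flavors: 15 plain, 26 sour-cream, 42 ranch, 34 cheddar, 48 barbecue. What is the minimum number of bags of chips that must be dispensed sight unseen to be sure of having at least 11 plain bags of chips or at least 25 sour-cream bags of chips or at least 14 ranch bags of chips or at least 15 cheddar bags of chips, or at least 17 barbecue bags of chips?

The worst case stops just short of every target: 10 plain, 24 sour-cream, 13 ranch, 14 cheddar, 16 barbecue — 10 + 24 + 13 + 14 + 16 = 77 bags of chips.
One more bag of chips must push some flavor to its target, so 77 + 1 = 78.

78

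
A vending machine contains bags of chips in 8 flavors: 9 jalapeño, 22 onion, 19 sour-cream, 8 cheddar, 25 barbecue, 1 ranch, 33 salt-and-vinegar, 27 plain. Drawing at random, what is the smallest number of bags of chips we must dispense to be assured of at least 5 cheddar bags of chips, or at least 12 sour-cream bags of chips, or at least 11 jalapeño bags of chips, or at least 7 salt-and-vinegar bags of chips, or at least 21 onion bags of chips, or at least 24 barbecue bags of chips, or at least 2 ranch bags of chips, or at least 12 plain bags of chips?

Each of the 8 flavors has its own threshold; avoid all of them simultaneously.
The worst case stops just short of every target: all 9 jalapeño, 20 onion, 11 sour-cream, 4 cheddar, 23 barbecue, 1 ranch, 6 salt-and-vinegar, 11 plain — 9 + 20 + 11 + 4 + 23 + 1 + 6 + 11 = 85 bags of chips.
One more bag of chips must push some flavor to its target, so 85 + 1 = 86.

86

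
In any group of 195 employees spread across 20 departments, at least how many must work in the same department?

10

If each of the 20 departments held at most 9, the total would be at most 20 × 9 = 180 < 195, a contradiction.
So at least one holds ⌈195/20⌉ = 10.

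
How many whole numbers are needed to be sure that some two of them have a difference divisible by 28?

29

Two integers differ by a multiple of 28 exactly when they share a remainder mod 28.
There are 28 residue classes mod 28, so 28 integers can all lie in distinct classes.
One more integer must repeat a residue, giving a difference divisible by 28. So n = 28 + 1 = 29.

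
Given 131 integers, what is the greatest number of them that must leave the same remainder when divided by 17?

If each of the 17 residue classes modulo 17 held at most 7, the total would be at most 17 × 7 = 119 < 131, a contradiction.
So at least one holds ⌈131/17⌉ = 8.

8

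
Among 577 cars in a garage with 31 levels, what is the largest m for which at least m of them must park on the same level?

If each of the 31 levels held at most 18, the total would be at most 31 × 18 = 558 < 577, a contradiction.
So at least one holds ⌈577/31⌉ = 19.

19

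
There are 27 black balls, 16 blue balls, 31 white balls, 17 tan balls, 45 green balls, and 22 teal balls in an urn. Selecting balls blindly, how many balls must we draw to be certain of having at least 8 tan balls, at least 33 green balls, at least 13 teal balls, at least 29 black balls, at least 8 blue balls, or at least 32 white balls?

The worst case stops just short of every target: all 27 black, 7 blue, 31 white, 7 tan, 32 green, 12 teal — 27 + 7 + 31 + 7 + 32 + 12 = 116 balls.
One more ball must push some color to its target, so 116 + 1 = 117.

117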